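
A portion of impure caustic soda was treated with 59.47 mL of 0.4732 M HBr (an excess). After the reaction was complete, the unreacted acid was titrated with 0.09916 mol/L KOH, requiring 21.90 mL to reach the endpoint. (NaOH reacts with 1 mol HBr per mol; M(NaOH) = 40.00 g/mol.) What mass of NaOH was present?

Total n(HBr) added = 0.4732 x 0.05947 = 0.02814 mol.
n(KOH) used = 0.09916 x 0.02190 = 0.002172 mol, which equals the excess n(HBr).
So n(HBr) consumed by the sample = 0.02814 - 0.002172 = 0.02597 mol.
n(NaOH) = 0.02597 / 1 = 0.02597 mol.
mass = 0.02597 mol x 40.00 g/mol = 1.04 g.

1.04 g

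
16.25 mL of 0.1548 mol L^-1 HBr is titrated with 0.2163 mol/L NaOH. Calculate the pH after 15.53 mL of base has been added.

n(acid) = 0.1548 x 0.01625 = 0.002515 mol; n(NaOH) added = 0.2163 x 0.01553 = 0.003359 mol.
Base is in excess by 0.003359 - 0.002515 = 0.0008436 mol in a total volume of 0.03178 L.
[OH^-] = 0.0008436/0.03178 = 0.02655 M, so pOH = 1.58 and pH = 14.00 - 1.58 = 12.42.

12.42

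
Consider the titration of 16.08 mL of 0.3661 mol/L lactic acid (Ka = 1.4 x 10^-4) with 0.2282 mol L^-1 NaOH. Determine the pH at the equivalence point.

n(HC3H5O3) = 0.3661 x 0.01608 = 0.005887 mol; V(NaOH) at equivalence = 0.005887/0.2282 = 0.02580 L.
At equivalence all the acid is converted to C3H5O3-; total volume = 0.01608 + 0.02580 = 0.04188 L, so [C3H5O3-] = 0.005887/0.04188 = 0.1406 M.
Kb = Kw/Ka = 1.0e-14 / 1.4 x 10^-4 = 7.14e-11.
[OH^-] = sqrt(Kb x [C3H5O3-]) = sqrt(7.14e-11 x 0.1406) = 3.17e-6 M.
pOH = 5.50, so pH = 14.00 - 5.50 = 8.50.

8.50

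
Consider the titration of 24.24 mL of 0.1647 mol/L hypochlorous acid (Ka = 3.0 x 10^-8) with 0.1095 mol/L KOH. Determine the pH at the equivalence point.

n(HClO) = 0.1647 x 0.02424 = 0.003992 mol; V(KOH) at equivalence = 0.003992/0.1095 = 0.03646 L.
At equivalence all the acid is converted to ClO-; total volume = 0.02424 + 0.03646 = 0.06070 L, so [ClO-] = 0.003992/0.06070 = 0.06577 M.
Kb = Kw/Ka = 1.0e-14 / 3.0 x 10^-8 = 3.33e-7.
[OH^-] = sqrt(Kb x [ClO-]) = sqrt(3.33e-7 x 0.06577) = 0.000148 M.
pOH = 3.83, so pH = 14.00 - 3.83 = 10.17.

10.17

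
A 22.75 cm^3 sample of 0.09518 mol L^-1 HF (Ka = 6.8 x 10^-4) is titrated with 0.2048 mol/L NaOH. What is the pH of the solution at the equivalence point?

n(HF) = 0.09518 x 0.02275 = 0.002165 mol; V(NaOH) at equivalence = 0.002165/0.2048 = 0.01057 L.
At equivalence all the acid is converted to F-; total volume = 0.02275 + 0.01057 = 0.03332 L, so [F-] = 0.002165/0.03332 = 0.06498 M.
Kb = Kw/Ka = 1.0e-14 / 6.8 x 10^-4 = 1.47e-11.
[OH^-] = sqrt(Kb x [F-]) = sqrt(1.47e-11 x 0.06498) = 9.78e-7 M.
pOH = 6.01, so pH = 14.00 - 6.01 = 7.99.

7.99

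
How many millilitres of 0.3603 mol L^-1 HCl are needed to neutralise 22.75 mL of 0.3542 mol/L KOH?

n(KOH) = 0.3542 mol/L x 0.02275 L = 0.008058 mol.
At equivalence n(HCl) = n(KOH) = 0.008058 mol.
V(HCl) = 0.008058 / 0.3603 = 0.02236 L = 22.4 mL.

22.4 mL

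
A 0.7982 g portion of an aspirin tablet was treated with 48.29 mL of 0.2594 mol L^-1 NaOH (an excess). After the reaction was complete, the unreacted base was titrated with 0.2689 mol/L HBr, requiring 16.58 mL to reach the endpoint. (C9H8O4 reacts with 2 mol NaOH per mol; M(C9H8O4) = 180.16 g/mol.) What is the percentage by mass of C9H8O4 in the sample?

Total n(NaOH) added = 0.2594 x 0.04829 = 0.01253 mol.
n(HBr) used = 0.2689 x 0.01658 = 0.004458 mol, which equals the excess n(NaOH).
So n(NaOH) consumed by the sample = 0.01253 - 0.004458 = 0.008068 mol.
n(C9H8O4) = 0.008068 / 2 = 0.004034 mol.
mass C9H8O4 = 0.004034 x 180.16 = 0.7268 g, so %C9H8O4 = 0.7268/0.7982 x 100 = 91.1%.

91.1%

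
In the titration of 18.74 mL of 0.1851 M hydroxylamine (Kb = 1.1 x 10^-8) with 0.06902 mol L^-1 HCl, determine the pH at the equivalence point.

n(NH2OH) = 0.1851 x 0.01874 = 0.003469 mol; V(HCl) at equivalence = 0.003469/0.06902 = 0.05026 L.
At equivalence the base is fully converted to NH3OH+; total volume = 0.06900 L, so [NH3OH+] = 0.003469/0.06900 = 0.05027 M.
Ka(NH3OH+) = Kw/Kb = 1.0e-14 / 1.1 x 10^-8 = 9.09e-7.
[H^+] = sqrt(Ka x [NH3OH+]) = sqrt(9.09e-7 x 0.05027) = 0.000214 M.
pH = -log(0.000214) = 3.67.

3.67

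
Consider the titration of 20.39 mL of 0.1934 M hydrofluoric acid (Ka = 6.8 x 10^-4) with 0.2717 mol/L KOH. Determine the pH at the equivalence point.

n(HF) = 0.1934 x 0.02039 = 0.003943 mol; V(KOH) at equivalence = 0.003943/0.2717 = 0.01451 L.
At equivalence all the acid is converted to F-; total volume = 0.02039 + 0.01451 = 0.03490 L, so [F-] = 0.003943/0.03490 = 0.1130 M.
Kb = Kw/Ka = 1.0e-14 / 6.8 x 10^-4 = 1.47e-11.
[OH^-] = sqrt(Kb x [F-]) = sqrt(1.47e-11 x 0.1130) = 1.29e-6 M.
pOH = 5.89, so pH = 14.00 - 5.89 = 8.11.

8.11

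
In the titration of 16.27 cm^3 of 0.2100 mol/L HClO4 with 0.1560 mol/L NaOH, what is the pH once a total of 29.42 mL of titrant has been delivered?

12.41

n(acid) = 0.2100 x 0.01627 = 0.003417 mol; n(NaOH) added = 0.1560 x 0.02942 = 0.004590 mol.
Base is in excess by 0.004590 - 0.003417 = 0.001173 mol in a total volume of 0.04569 L.
[OH^-] = 0.001173/0.04569 = 0.02567 M, so pOH = 1.59 and pH = 14.00 - 1.59 = 12.41.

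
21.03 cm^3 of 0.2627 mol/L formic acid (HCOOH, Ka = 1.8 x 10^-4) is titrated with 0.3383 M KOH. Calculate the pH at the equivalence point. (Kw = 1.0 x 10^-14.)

n(HCOOH) = 0.2627 x 0.02103 = 0.005525 mol; V(KOH) at equivalence = 0.005525/0.3383 = 0.01633 L.
At equivalence all the acid is converted to HCOO-; total volume = 0.02103 + 0.01633 = 0.03736 L, so [HCOO-] = 0.005525/0.03736 = 0.1479 M.
Kb = Kw/Ka = 1.0e-14 / 1.8 x 10^-4 = 5.56e-11.
[OH^-] = sqrt(Kb x [HCOO-]) = sqrt(5.56e-11 x 0.1479) = 2.87e-6 M.
pOH = 5.54, so pH = 14.00 - 5.54 = 8.46.

8.46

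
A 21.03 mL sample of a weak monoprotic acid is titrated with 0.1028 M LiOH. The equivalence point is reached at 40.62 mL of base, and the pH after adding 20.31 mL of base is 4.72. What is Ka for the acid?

1.9 x 10^-5

20.31 mL is half of the equivalence volume, so this is the half-equivalence point where [HA] = [A^-].
At half-equivalence pH = pKa, so pKa = 4.72.
Ka = 10^(-4.72) = 1.9 x 10^-5.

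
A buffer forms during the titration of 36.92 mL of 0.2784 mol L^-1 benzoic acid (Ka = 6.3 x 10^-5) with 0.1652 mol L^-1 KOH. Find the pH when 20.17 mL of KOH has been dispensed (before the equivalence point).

Initial n(C6H5COOH) = 0.2784 x 0.03692 = 0.01028 mol.
n(KOH) added = 0.1652 x 0.02017 = 0.003332 mol, converting that many moles of C6H5COOH to C6H5COO-.
Remaining n(C6H5COOH) = 0.006946 mol; n(C6H5COO-) = 0.003332 mol.
By Henderson-Hasselbalch, pH = pKa + log([A^-]/[HA]) = 4.20 + log(0.003332/0.006946) = 4.20 + (-0.32) = 3.88.

3.88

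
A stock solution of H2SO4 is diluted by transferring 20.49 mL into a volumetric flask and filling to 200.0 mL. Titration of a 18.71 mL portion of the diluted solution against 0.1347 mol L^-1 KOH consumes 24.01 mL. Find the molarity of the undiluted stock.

0.844 M

n(KOH) = 0.1347 x 0.02401 = 0.003234 mol.
n(H2SO4) in the aliquot = 0.003234 x 1/2 = 0.001617 mol.
[diluted H2SO4] = 0.001617 / 0.01871 = 0.08643 M.
Dilution factor = 200.0/20.49 = 9.761, so [stock] = 0.08643 x 9.761 = 0.844 M.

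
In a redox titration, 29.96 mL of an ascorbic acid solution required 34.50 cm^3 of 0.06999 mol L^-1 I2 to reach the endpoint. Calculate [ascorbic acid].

0.0806 M

n(I2) = 0.06999 x 0.03450 = 0.002415 mol.
From the balanced equation, 1 mol I2 reacts with 1 mol ascorbic acid, so n(ascorbic acid) = 0.002415 x 1/1 = 0.002415 mol.
[ascorbic acid] = 0.002415 / 0.02996 L = 0.0806 M.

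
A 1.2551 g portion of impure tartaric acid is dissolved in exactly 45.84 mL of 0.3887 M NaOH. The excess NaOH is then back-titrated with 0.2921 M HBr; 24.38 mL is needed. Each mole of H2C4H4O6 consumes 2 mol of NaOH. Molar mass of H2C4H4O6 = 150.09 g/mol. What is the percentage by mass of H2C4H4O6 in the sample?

64.0%

Total n(NaOH) added = 0.3887 x 0.04584 = 0.01782 mol.
n(HBr) used = 0.2921 x 0.02438 = 0.007121 mol, which equals the excess n(NaOH).
So n(NaOH) consumed by the sample = 0.01782 - 0.007121 = 0.01070 mol.
n(H2C4H4O6) = 0.01070 / 2 = 0.005348 mol.
mass H2C4H4O6 = 0.005348 x 150.09 = 0.8027 g, so %H2C4H4O6 = 0.8027/1.2551 x 100 = 64.0%.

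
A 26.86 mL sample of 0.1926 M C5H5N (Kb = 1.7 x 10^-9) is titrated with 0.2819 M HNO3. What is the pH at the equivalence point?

n(C5H5N) = 0.1926 x 0.02686 = 0.005173 mol; V(HNO3) at equivalence = 0.005173/0.2819 = 0.01835 L.
At equivalence the base is fully converted to C5H5NH+; total volume = 0.04521 L, so [C5H5NH+] = 0.005173/0.04521 = 0.1144 M.
Ka(C5H5NH+) = Kw/Kb = 1.0e-14 / 1.7 x 10^-9 = 5.88e-6.
[H^+] = sqrt(Ka x [C5H5NH+]) = sqrt(5.88e-6 x 0.1144) = 0.000820 M.
pH = -log(0.000820) = 3.09.

3.09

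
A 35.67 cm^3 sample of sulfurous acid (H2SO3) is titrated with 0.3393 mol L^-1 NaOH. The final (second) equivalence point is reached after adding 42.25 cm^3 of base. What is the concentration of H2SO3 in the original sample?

n(NaOH) = 0.3393 x 0.04225 = 0.01434 mol.
At the final (second) equivalence point, 2 mol OH^- react per mol H2SO3, so n(H2SO3) = 0.01434 / 2 = 0.007168 mol.
[H2SO3] = 0.007168 / 0.03567 L = 0.201 M.

0.201 M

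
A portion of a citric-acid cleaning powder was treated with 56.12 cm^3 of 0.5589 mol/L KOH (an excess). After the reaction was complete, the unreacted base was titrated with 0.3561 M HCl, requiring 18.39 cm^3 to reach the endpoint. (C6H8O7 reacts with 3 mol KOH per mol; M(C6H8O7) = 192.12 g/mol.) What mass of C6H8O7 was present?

1.59 g

Total n(KOH) added = 0.5589 x 0.05612 = 0.03137 mol.
n(HCl) used = 0.3561 x 0.01839 = 0.006549 mol, which equals the excess n(KOH).
So n(KOH) consumed by the sample = 0.03137 - 0.006549 = 0.02482 mol.
n(C6H8O7) = 0.02482 / 3 = 0.008272 mol.
mass = 0.008272 mol x 192.12 g/mol = 1.59 g.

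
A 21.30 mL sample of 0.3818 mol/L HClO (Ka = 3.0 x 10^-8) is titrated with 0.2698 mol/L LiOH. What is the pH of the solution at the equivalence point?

n(HClO) = 0.3818 x 0.02130 = 0.008132 mol; V(LiOH) at equivalence = 0.008132/0.2698 = 0.03014 L.
At equivalence all the acid is converted to ClO-; total volume = 0.02130 + 0.03014 = 0.05144 L, so [ClO-] = 0.008132/0.05144 = 0.1581 M.
Kb = Kw/Ka = 1.0e-14 / 3.0 x 10^-8 = 3.33e-7.
[OH^-] = sqrt(Kb x [ClO-]) = sqrt(3.33e-7 x 0.1581) = 0.000230 M.
pOH = 3.64, so pH = 14.00 - 3.64 = 10.36.

10.36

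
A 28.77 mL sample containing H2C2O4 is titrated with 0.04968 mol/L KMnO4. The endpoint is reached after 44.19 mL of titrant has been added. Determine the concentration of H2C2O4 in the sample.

n(KMnO4) = 0.04968 x 0.04419 = 0.002195 mol.
From the balanced equation, 2 mol KMnO4 reacts with 5 mol H2C2O4, so n(H2C2O4) = 0.002195 x 5/2 = 0.005488 mol.
[H2C2O4] = 0.005488 / 0.02877 L = 0.191 M.

0.191 M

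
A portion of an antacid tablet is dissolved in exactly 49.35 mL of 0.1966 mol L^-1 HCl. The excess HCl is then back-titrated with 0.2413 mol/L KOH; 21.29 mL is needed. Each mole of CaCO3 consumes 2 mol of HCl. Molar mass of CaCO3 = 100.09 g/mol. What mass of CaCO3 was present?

0.228 g

Total n(HCl) added = 0.1966 x 0.04935 = 0.009702 mol.
n(KOH) used = 0.2413 x 0.02129 = 0.005137 mol, which equals the excess n(HCl).
So n(HCl) consumed by the sample = 0.009702 - 0.005137 = 0.004565 mol.
n(CaCO3) = 0.004565 / 2 = 0.002282 mol.
mass = 0.002282 mol x 100.09 g/mol = 0.228 g.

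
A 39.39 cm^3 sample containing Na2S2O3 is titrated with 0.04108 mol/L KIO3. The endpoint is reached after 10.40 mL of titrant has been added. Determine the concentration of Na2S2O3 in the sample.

n(KIO3) = 0.04108 x 0.01040 = 0.0004272 mol.
From the balanced equation, 1 mol KIO3 reacts with 6 mol Na2S2O3, so n(Na2S2O3) = 0.0004272 x 6/1 = 0.002563 mol.
[Na2S2O3] = 0.002563 / 0.03939 L = 0.0651 M.

0.0651 M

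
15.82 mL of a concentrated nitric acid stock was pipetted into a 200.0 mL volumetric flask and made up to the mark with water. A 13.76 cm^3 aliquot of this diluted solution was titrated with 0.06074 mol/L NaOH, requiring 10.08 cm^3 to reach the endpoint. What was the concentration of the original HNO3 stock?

n(NaOH) = 0.06074 x 0.01008 = 0.0006123 mol.
n(HNO3) in the aliquot = 0.0006123 mol.
[diluted HNO3] = 0.0006123 / 0.01376 = 0.04450 M.
Dilution factor = 200.0/15.82 = 12.64, so [stock] = 0.04450 x 12.64 = 0.563 M.

0.563 M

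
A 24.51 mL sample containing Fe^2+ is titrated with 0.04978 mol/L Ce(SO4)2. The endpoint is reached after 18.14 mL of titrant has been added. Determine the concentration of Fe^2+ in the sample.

0.0368 M

n(Ce(SO4)2) = 0.04978 x 0.01814 = 0.0009030 mol.
From the balanced equation, 1 mol Ce(SO4)2 reacts with 1 mol Fe^2+, so n(Fe^2+) = 0.0009030 x 1/1 = 0.0009030 mol.
[Fe^2+] = 0.0009030 / 0.02451 L = 0.0368 M.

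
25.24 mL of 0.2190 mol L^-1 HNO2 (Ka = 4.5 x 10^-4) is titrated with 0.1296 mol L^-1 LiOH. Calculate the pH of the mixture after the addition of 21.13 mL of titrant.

3.34

Initial n(HNO2) = 0.2190 x 0.02524 = 0.005528 mol.
n(LiOH) added = 0.1296 x 0.02113 = 0.002738 mol, converting that many moles of HNO2 to NO2-.
Remaining n(HNO2) = 0.002789 mol; n(NO2-) = 0.002738 mol.
By Henderson-Hasselbalch, pH = pKa + log([A^-]/[HA]) = 3.35 + log(0.002738/0.002789) = 3.35 + (-0.01) = 3.34.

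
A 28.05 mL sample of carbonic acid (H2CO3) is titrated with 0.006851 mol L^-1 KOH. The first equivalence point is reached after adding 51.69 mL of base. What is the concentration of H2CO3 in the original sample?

0.0126 M

n(KOH) = 0.006851 x 0.05169 = 0.0003541 mol.
At the first equivalence point, 1 mol OH^- react per mol H2CO3, so n(H2CO3) = 0.0003541 / 1 = 0.0003541 mol.
[H2CO3] = 0.0003541 / 0.02805 L = 0.0126 M.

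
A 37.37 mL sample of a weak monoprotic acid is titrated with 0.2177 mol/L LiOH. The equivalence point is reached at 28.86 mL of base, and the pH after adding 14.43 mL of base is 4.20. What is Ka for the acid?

6.3 x 10^-5

14.43 mL is half of the equivalence volume, so this is the half-equivalence point where [HA] = [A^-].
At half-equivalence pH = pKa, so pKa = 4.20.
Ka = 10^(-4.20) = 6.3 x 10^-5.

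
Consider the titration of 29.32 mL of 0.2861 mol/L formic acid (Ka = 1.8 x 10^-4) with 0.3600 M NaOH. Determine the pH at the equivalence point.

n(HCOOH) = 0.2861 x 0.02932 = 0.008388 mol; V(NaOH) at equivalence = 0.008388/0.3600 = 0.02330 L.
At equivalence all the acid is converted to HCOO-; total volume = 0.02932 + 0.02330 = 0.05262 L, so [HCOO-] = 0.008388/0.05262 = 0.1594 M.
Kb = Kw/Ka = 1.0e-14 / 1.8 x 10^-4 = 5.56e-11.
[OH^-] = sqrt(Kb x [HCOO-]) = sqrt(5.56e-11 x 0.1594) = 2.98e-6 M.
pOH = 5.53, so pH = 14.00 - 5.53 = 8.47.

8.47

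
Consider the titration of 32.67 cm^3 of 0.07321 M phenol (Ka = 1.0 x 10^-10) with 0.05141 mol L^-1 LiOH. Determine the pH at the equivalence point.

11.24

n(C6H5OH) = 0.07321 x 0.03267 = 0.002392 mol; V(LiOH) at equivalence = 0.002392/0.05141 = 0.04652 L.
At equivalence all the acid is converted to C6H5O-; total volume = 0.03267 + 0.04652 = 0.07919 L, so [C6H5O-] = 0.002392/0.07919 = 0.03020 M.
Kb = Kw/Ka = 1.0e-14 / 1.0 x 10^-10 = 0.000100.
[OH^-] = sqrt(Kb x [C6H5O-]) = sqrt(0.000100 x 0.03020) = 0.00174 M.
pOH = 2.76, so pH = 14.00 - 2.76 = 11.24.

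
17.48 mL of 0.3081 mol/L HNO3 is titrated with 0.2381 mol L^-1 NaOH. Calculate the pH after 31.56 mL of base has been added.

12.64

n(acid) = 0.3081 x 0.01748 = 0.005386 mol; n(NaOH) added = 0.2381 x 0.03156 = 0.007514 mol.
Base is in excess by 0.007514 - 0.005386 = 0.002129 mol in a total volume of 0.04904 L.
[OH^-] = 0.002129/0.04904 = 0.04341 M, so pOH = 1.36 and pH = 14.00 - 1.36 = 12.64.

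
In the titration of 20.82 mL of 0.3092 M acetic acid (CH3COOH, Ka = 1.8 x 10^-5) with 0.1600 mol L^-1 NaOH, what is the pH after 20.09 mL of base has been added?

Initial n(CH3COOH) = 0.3092 x 0.02082 = 0.006438 mol.
n(NaOH) added = 0.1600 x 0.02009 = 0.003214 mol, converting that many moles of CH3COOH to CH3COO-.
Remaining n(CH3COOH) = 0.003223 mol; n(CH3COO-) = 0.003214 mol.
By Henderson-Hasselbalch, pH = pKa + log([A^-]/[HA]) = 4.74 + log(0.003214/0.003223) = 4.74 + (-0.00) = 4.74.

4.74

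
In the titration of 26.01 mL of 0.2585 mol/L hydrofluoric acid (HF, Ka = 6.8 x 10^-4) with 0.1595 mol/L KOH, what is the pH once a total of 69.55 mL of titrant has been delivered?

12.66

n(acid) = 0.2585 x 0.02601 = 0.006724 mol; n(KOH) added = 0.1595 x 0.06955 = 0.01109 mol.
Base is in excess by 0.01109 - 0.006724 = 0.004370 mol in a total volume of 0.09556 L.
[OH^-] = 0.004370/0.09556 = 0.04573 M, so pOH = 1.34 and pH = 14.00 - 1.34 = 12.66.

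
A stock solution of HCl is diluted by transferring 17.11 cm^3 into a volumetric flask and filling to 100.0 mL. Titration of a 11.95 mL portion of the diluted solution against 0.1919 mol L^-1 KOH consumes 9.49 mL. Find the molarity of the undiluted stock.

0.891 M

n(KOH) = 0.1919 x 0.009490 = 0.001821 mol.
n(HCl) in the aliquot = 0.001821 mol.
[diluted HCl] = 0.001821 / 0.01195 = 0.1524 M.
Dilution factor = 100.0/17.11 = 5.845, so [stock] = 0.1524 x 5.845 = 0.891 M.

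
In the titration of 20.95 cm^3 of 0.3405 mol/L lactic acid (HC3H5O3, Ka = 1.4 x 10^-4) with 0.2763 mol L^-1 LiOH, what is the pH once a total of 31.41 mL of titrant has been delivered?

12.47

n(acid) = 0.3405 x 0.02095 = 0.007133 mol; n(LiOH) added = 0.2763 x 0.03141 = 0.008679 mol.
Base is in excess by 0.008679 - 0.007133 = 0.001545 mol in a total volume of 0.05236 L.
[OH^-] = 0.001545/0.05236 = 0.02951 M, so pOH = 1.53 and pH = 14.00 - 1.53 = 12.47.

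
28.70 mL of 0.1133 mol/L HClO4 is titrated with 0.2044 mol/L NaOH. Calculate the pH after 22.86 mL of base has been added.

n(acid) = 0.1133 x 0.02870 = 0.003252 mol; n(NaOH) added = 0.2044 x 0.02286 = 0.004673 mol.
Base is in excess by 0.004673 - 0.003252 = 0.001421 mol in a total volume of 0.05156 L.
[OH^-] = 0.001421/0.05156 = 0.02756 M, so pOH = 1.56 and pH = 14.00 - 1.56 = 12.44.

12.44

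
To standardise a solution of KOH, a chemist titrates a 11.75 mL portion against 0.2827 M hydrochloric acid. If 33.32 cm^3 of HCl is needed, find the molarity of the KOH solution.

n(HCl) delivered = 0.2827 x 0.03332 = 0.009420 mol.
For a 1:1 reaction, n(KOH) = 0.009420 mol.
[KOH] = 0.009420 mol / 0.01175 L = 0.802 M.

0.802 M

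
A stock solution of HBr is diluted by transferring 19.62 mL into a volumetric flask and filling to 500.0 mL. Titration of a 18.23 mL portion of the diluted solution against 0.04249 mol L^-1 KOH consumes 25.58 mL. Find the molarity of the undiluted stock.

1.52 M

n(KOH) = 0.04249 x 0.02558 = 0.001087 mol.
n(HBr) in the aliquot = 0.001087 mol.
[diluted HBr] = 0.001087 / 0.01823 = 0.05962 M.
Dilution factor = 500.0/19.62 = 25.48, so [stock] = 0.05962 x 25.48 = 1.52 M.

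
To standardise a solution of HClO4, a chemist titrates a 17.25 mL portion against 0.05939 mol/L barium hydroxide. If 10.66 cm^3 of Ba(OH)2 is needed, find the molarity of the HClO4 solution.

n(Ba(OH)2) delivered = 0.05939 x 0.01066 = 0.0006331 mol.
The reaction is 2 HClO4 + 1 Ba(OH)2, so n(HClO4) = 0.0006331 x 2/1 = 0.001266 mol.
[HClO4] = 0.001266 mol / 0.01725 L = 0.0734 M.

0.0734 M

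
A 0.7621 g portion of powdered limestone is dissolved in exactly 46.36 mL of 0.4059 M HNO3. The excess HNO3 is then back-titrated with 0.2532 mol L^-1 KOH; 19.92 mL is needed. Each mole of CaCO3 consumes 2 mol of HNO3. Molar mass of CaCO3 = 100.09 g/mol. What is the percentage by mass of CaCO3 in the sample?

Total n(HNO3) added = 0.4059 x 0.04636 = 0.01882 mol.
n(KOH) used = 0.2532 x 0.01992 = 0.005044 mol, which equals the excess n(HNO3).
So n(HNO3) consumed by the sample = 0.01882 - 0.005044 = 0.01377 mol.
n(CaCO3) = 0.01377 / 2 = 0.006887 mol.
mass CaCO3 = 0.006887 x 100.09 = 0.6893 g, so %CaCO3 = 0.6893/0.7621 x 100 = 90.4%.

90.4%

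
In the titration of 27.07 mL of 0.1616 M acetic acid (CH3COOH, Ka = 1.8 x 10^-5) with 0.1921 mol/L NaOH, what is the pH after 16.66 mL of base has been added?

5.18

Initial n(CH3COOH) = 0.1616 x 0.02707 = 0.004375 mol.
n(NaOH) added = 0.1921 x 0.01666 = 0.003200 mol, converting that many moles of CH3COOH to CH3COO-.
Remaining n(CH3COOH) = 0.001174 mol; n(CH3COO-) = 0.003200 mol.
By Henderson-Hasselbalch, pH = pKa + log([A^-]/[HA]) = 4.74 + log(0.003200/0.001174) = 4.74 + (+0.44) = 5.18.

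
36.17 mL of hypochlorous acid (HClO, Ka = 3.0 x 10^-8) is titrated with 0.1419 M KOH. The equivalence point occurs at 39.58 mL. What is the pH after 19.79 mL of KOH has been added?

7.52

19.79 mL is exactly half the equivalence volume (39.58/2), i.e. the half-equivalence point.
There, n(HA) = n(A^-), so pH = pKa = -log(3.0 x 10^-8) = 7.52.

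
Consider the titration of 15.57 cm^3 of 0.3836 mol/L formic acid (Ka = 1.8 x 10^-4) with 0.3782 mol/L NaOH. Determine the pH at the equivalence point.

8.51

n(HCOOH) = 0.3836 x 0.01557 = 0.005973 mol; V(NaOH) at equivalence = 0.005973/0.3782 = 0.01579 L.
At equivalence all the acid is converted to HCOO-; total volume = 0.01557 + 0.01579 = 0.03136 L, so [HCOO-] = 0.005973/0.03136 = 0.1904 M.
Kb = Kw/Ka = 1.0e-14 / 1.8 x 10^-4 = 5.56e-11.
[OH^-] = sqrt(Kb x [HCOO-]) = sqrt(5.56e-11 x 0.1904) = 3.25e-6 M.
pOH = 5.49, so pH = 14.00 - 5.49 = 8.51.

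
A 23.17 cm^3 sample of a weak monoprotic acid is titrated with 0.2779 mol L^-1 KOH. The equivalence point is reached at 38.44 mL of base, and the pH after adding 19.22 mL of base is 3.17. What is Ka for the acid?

6.8 x 10^-4

19.22 mL is half of the equivalence volume, so this is the half-equivalence point where [HA] = [A^-].
At half-equivalence pH = pKa, so pKa = 3.17.
Ka = 10^(-3.17) = 6.8 x 10^-4.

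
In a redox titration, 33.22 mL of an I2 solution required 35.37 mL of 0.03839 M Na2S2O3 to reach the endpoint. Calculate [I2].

n(Na2S2O3) = 0.03839 x 0.03537 = 0.001358 mol.
From the balanced equation, 2 mol Na2S2O3 reacts with 1 mol I2, so n(I2) = 0.001358 x 1/2 = 0.0006789 mol.
[I2] = 0.0006789 / 0.03322 L = 0.0204 M.

0.0204 M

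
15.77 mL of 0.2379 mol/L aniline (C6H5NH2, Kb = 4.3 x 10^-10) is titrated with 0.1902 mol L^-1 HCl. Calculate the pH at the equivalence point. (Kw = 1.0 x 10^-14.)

n(C6H5NH2) = 0.2379 x 0.01577 = 0.003752 mol; V(HCl) at equivalence = 0.003752/0.1902 = 0.01972 L.
At equivalence the base is fully converted to C6H5NH3+; total volume = 0.03549 L, so [C6H5NH3+] = 0.003752/0.03549 = 0.1057 M.
Ka(C6H5NH3+) = Kw/Kb = 1.0e-14 / 4.3 x 10^-10 = 2.33e-5.
[H^+] = sqrt(Ka x [C6H5NH3+]) = sqrt(2.33e-5 x 0.1057) = 0.00157 M.
pH = -log(0.00157) = 2.80.

2.80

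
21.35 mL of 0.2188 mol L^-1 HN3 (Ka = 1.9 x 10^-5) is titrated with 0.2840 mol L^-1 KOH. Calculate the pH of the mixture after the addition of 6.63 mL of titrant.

4.55

Initial n(HN3) = 0.2188 x 0.02135 = 0.004671 mol.
n(KOH) added = 0.2840 x 0.006630 = 0.001883 mol, converting that many moles of HN3 to N3-.
Remaining n(HN3) = 0.002788 mol; n(N3-) = 0.001883 mol.
By Henderson-Hasselbalch, pH = pKa + log([A^-]/[HA]) = 4.72 + log(0.001883/0.002788) = 4.72 + (-0.17) = 4.55.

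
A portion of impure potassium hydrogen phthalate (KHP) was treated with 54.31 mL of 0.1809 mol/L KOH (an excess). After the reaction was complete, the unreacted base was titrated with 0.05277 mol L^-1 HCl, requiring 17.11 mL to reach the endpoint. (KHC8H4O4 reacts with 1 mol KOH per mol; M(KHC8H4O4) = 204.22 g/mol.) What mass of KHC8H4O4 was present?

Total n(KOH) added = 0.1809 x 0.05431 = 0.009825 mol.
n(HCl) used = 0.05277 x 0.01711 = 0.0009029 mol, which equals the excess n(KOH).
So n(KOH) consumed by the sample = 0.009825 - 0.0009029 = 0.008922 mol.
n(KHC8H4O4) = 0.008922 / 1 = 0.008922 mol.
mass = 0.008922 mol x 204.22 g/mol = 1.82 g.

1.82 g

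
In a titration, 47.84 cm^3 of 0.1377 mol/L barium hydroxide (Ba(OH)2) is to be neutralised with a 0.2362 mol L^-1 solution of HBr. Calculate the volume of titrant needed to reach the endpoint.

55.8 mL

n(Ba(OH)2) = 0.1377 mol/L x 0.04784 L = 0.006588 mol.
The neutralisation is 1 Ba(OH)2 : 2 HBr, so n(HBr) = 0.006588 x 2/1 = 0.01318 mol.
V(HBr) = 0.01318 / 0.2362 = 0.05578 L = 55.8 mL.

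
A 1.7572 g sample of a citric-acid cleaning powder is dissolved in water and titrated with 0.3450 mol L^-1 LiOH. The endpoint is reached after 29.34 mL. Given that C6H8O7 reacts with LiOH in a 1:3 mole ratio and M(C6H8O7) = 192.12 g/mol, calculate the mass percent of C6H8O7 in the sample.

n(LiOH) = 0.3450 x 0.02934 = 0.01012 mol.
n(C6H8O7) = 0.01012 / 3 = 0.003374 mol.
mass of C6H8O7 = 0.003374 x 192.12 = 0.6482 g.
% purity = 0.6482 / 1.7572 x 100 = 36.9%.

36.9%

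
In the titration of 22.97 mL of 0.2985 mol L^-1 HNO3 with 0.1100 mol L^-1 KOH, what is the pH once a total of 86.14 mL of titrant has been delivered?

n(acid) = 0.2985 x 0.02297 = 0.006857 mol; n(KOH) added = 0.1100 x 0.08614 = 0.009475 mol.
Base is in excess by 0.009475 - 0.006857 = 0.002619 mol in a total volume of 0.1091 L.
[OH^-] = 0.002619/0.1091 = 0.02400 M, so pOH = 1.62 and pH = 14.00 - 1.62 = 12.38.

12.38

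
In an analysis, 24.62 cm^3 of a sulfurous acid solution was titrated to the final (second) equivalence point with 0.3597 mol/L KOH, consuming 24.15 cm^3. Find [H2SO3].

0.176 M

n(KOH) = 0.3597 x 0.02415 = 0.008687 mol.
At the final (second) equivalence point, 2 mol OH^- react per mol H2SO3, so n(H2SO3) = 0.008687 / 2 = 0.004343 mol.
[H2SO3] = 0.004343 / 0.02462 L = 0.176 M.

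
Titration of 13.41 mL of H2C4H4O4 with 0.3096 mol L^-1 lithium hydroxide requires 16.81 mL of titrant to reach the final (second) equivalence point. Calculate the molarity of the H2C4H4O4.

n(LiOH) = 0.3096 x 0.01681 = 0.005204 mol.
At the final (second) equivalence point, 2 mol OH^- react per mol H2C4H4O4, so n(H2C4H4O4) = 0.005204 / 2 = 0.002602 mol.
[H2C4H4O4] = 0.002602 / 0.01341 L = 0.194 M.

0.194 M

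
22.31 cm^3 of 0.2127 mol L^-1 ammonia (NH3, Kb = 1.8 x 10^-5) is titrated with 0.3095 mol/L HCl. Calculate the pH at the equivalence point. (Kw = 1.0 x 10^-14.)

5.08

n(NH3) = 0.2127 x 0.02231 = 0.004745 mol; V(HCl) at equivalence = 0.004745/0.3095 = 0.01533 L.
At equivalence the base is fully converted to NH4+; total volume = 0.03764 L, so [NH4+] = 0.004745/0.03764 = 0.1261 M.
Ka(NH4+) = Kw/Kb = 1.0e-14 / 1.8 x 10^-5 = 5.56e-10.
[H^+] = sqrt(Ka x [NH4+]) = sqrt(5.56e-10 x 0.1261) = 8.37e-6 M.
pH = -log(8.37e-6) = 5.08.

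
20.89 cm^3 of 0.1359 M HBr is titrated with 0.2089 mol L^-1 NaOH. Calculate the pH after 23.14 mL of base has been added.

12.66

n(acid) = 0.1359 x 0.02089 = 0.002839 mol; n(NaOH) added = 0.2089 x 0.02314 = 0.004834 mol.
Base is in excess by 0.004834 - 0.002839 = 0.001995 mol in a total volume of 0.04403 L.
[OH^-] = 0.001995/0.04403 = 0.04531 M, so pOH = 1.34 and pH = 14.00 - 1.34 = 12.66.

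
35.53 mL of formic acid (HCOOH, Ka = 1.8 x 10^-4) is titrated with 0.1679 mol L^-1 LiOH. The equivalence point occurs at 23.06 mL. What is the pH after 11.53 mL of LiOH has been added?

11.53 mL is exactly half the equivalence volume (23.06/2), i.e. the half-equivalence point.
There, n(HA) = n(A^-), so pH = pKa = -log(1.8 x 10^-4) = 3.74.

3.74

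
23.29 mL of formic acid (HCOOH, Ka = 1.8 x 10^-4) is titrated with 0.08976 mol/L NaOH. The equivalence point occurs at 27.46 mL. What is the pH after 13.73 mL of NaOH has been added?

13.73 mL is exactly half the equivalence volume (27.46/2), i.e. the half-equivalence point.
There, n(HA) = n(A^-), so pH = pKa = -log(1.8 x 10^-4) = 3.74.

3.74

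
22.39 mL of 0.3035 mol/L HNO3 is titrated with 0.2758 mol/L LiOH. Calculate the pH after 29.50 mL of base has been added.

12.41

n(acid) = 0.3035 x 0.02239 = 0.006795 mol; n(LiOH) added = 0.2758 x 0.02950 = 0.008136 mol.
Base is in excess by 0.008136 - 0.006795 = 0.001341 mol in a total volume of 0.05189 L.
[OH^-] = 0.001341/0.05189 = 0.02584 M, so pOH = 1.59 and pH = 14.00 - 1.59 = 12.41.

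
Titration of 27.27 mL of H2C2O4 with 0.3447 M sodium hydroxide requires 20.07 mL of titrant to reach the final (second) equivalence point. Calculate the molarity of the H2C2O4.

n(NaOH) = 0.3447 x 0.02007 = 0.006918 mol.
At the final (second) equivalence point, 2 mol OH^- react per mol H2C2O4, so n(H2C2O4) = 0.006918 / 2 = 0.003459 mol.
[H2C2O4] = 0.003459 / 0.02727 L = 0.127 M.

0.127 M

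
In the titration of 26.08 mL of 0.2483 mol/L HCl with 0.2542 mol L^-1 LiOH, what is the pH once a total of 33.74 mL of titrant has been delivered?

n(acid) = 0.2483 x 0.02608 = 0.006476 mol; n(LiOH) added = 0.2542 x 0.03374 = 0.008577 mol.
Base is in excess by 0.008577 - 0.006476 = 0.002101 mol in a total volume of 0.05982 L.
[OH^-] = 0.002101/0.05982 = 0.03512 M, so pOH = 1.45 and pH = 14.00 - 1.45 = 12.55.

12.55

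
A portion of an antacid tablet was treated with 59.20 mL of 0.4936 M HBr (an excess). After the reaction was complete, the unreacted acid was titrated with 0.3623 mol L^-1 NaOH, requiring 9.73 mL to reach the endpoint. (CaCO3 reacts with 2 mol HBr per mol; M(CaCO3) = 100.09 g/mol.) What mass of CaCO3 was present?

Total n(HBr) added = 0.4936 x 0.05920 = 0.02922 mol.
n(NaOH) used = 0.3623 x 0.009730 = 0.003525 mol, which equals the excess n(HBr).
So n(HBr) consumed by the sample = 0.02922 - 0.003525 = 0.02570 mol.
n(CaCO3) = 0.02570 / 2 = 0.01285 mol.
mass = 0.01285 mol x 100.09 g/mol = 1.29 g.

1.29 g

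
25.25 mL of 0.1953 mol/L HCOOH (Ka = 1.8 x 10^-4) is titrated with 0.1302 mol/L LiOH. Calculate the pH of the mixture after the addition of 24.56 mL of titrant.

4.01

Initial n(HCOOH) = 0.1953 x 0.02525 = 0.004931 mol.
n(LiOH) added = 0.1302 x 0.02456 = 0.003198 mol, converting that many moles of HCOOH to HCOO-.
Remaining n(HCOOH) = 0.001734 mol; n(HCOO-) = 0.003198 mol.
By Henderson-Hasselbalch, pH = pKa + log([A^-]/[HA]) = 3.74 + log(0.003198/0.001734) = 3.74 + (+0.27) = 4.01.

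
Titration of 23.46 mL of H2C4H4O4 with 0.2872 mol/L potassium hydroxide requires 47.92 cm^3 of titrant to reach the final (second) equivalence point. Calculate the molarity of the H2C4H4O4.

n(KOH) = 0.2872 x 0.04792 = 0.01376 mol.
At the final (second) equivalence point, 2 mol OH^- react per mol H2C4H4O4, so n(H2C4H4O4) = 0.01376 / 2 = 0.006881 mol.
[H2C4H4O4] = 0.006881 / 0.02346 L = 0.293 M.

0.293 M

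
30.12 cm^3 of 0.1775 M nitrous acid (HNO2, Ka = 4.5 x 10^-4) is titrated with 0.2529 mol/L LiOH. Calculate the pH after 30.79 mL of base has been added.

12.60

n(acid) = 0.1775 x 0.03012 = 0.005346 mol; n(LiOH) added = 0.2529 x 0.03079 = 0.007787 mol.
Base is in excess by 0.007787 - 0.005346 = 0.002440 mol in a total volume of 0.06091 L.
[OH^-] = 0.002440/0.06091 = 0.04007 M, so pOH = 1.40 and pH = 14.00 - 1.40 = 12.60.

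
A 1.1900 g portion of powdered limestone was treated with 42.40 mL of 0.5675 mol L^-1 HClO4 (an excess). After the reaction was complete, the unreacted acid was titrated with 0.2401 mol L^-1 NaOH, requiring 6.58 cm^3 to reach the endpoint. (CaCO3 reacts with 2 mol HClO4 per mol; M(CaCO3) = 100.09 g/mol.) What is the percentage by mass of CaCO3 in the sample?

Total n(HClO4) added = 0.5675 x 0.04240 = 0.02406 mol.
n(NaOH) used = 0.2401 x 0.006580 = 0.001580 mol, which equals the excess n(HClO4).
So n(HClO4) consumed by the sample = 0.02406 - 0.001580 = 0.02248 mol.
n(CaCO3) = 0.02248 / 2 = 0.01124 mol.
mass CaCO3 = 0.01124 x 100.09 = 1.125 g, so %CaCO3 = 1.125/1.1900 x 100 = 94.5%.

94.5%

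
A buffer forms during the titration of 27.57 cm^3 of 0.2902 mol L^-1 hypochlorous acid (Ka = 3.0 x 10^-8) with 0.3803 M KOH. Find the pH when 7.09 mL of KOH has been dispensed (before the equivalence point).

7.23

Initial n(HClO) = 0.2902 x 0.02757 = 0.008001 mol.
n(KOH) added = 0.3803 x 0.007090 = 0.002696 mol, converting that many moles of HClO to ClO-.
Remaining n(HClO) = 0.005304 mol; n(ClO-) = 0.002696 mol.
By Henderson-Hasselbalch, pH = pKa + log([A^-]/[HA]) = 7.52 + log(0.002696/0.005304) = 7.52 + (-0.29) = 7.23.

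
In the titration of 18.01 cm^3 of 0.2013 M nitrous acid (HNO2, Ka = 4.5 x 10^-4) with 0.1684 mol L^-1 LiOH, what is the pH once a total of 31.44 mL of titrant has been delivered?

n(acid) = 0.2013 x 0.01801 = 0.003625 mol; n(LiOH) added = 0.1684 x 0.03144 = 0.005294 mol.
Base is in excess by 0.005294 - 0.003625 = 0.001669 mol in a total volume of 0.04945 L.
[OH^-] = 0.001669/0.04945 = 0.03375 M, so pOH = 1.47 and pH = 14.00 - 1.47 = 12.53.

12.53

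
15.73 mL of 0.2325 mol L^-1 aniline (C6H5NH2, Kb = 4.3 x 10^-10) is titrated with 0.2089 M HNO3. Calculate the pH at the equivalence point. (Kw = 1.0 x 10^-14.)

2.80

n(C6H5NH2) = 0.2325 x 0.01573 = 0.003657 mol; V(HNO3) at equivalence = 0.003657/0.2089 = 0.01751 L.
At equivalence the base is fully converted to C6H5NH3+; total volume = 0.03324 L, so [C6H5NH3+] = 0.003657/0.03324 = 0.1100 M.
Ka(C6H5NH3+) = Kw/Kb = 1.0e-14 / 4.3 x 10^-10 = 2.33e-5.
[H^+] = sqrt(Ka x [C6H5NH3+]) = sqrt(2.33e-5 x 0.1100) = 0.00160 M.
pH = -log(0.00160) = 2.80.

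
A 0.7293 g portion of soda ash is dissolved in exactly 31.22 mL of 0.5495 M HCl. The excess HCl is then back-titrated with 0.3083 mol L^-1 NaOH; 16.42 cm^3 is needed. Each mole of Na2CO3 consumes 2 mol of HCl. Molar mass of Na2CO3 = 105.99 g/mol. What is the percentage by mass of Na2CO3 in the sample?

87.9%

Total n(HCl) added = 0.5495 x 0.03122 = 0.01716 mol.
n(NaOH) used = 0.3083 x 0.01642 = 0.005062 mol, which equals the excess n(HCl).
So n(HCl) consumed by the sample = 0.01716 - 0.005062 = 0.01209 mol.
n(Na2CO3) = 0.01209 / 2 = 0.006047 mol.
mass Na2CO3 = 0.006047 x 105.99 = 0.6409 g, so %Na2CO3 = 0.6409/0.7293 x 100 = 87.9%.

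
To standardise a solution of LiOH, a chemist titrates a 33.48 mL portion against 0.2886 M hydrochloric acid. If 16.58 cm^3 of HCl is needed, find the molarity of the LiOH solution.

n(HCl) delivered = 0.2886 x 0.01658 = 0.004785 mol.
For a 1:1 reaction, n(LiOH) = 0.004785 mol.
[LiOH] = 0.004785 mol / 0.03348 L = 0.143 M.

0.143 M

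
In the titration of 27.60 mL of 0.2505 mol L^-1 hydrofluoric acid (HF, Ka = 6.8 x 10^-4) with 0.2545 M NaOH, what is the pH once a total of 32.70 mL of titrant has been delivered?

n(acid) = 0.2505 x 0.02760 = 0.006914 mol; n(NaOH) added = 0.2545 x 0.03270 = 0.008322 mol.
Base is in excess by 0.008322 - 0.006914 = 0.001408 mol in a total volume of 0.06030 L.
[OH^-] = 0.001408/0.06030 = 0.02336 M, so pOH = 1.63 and pH = 14.00 - 1.63 = 12.37.

12.37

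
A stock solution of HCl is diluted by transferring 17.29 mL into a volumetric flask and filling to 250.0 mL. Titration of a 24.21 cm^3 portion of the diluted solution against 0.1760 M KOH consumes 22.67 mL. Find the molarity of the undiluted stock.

n(KOH) = 0.1760 x 0.02267 = 0.003990 mol.
n(HCl) in the aliquot = 0.003990 mol.
[diluted HCl] = 0.003990 / 0.02421 = 0.1648 M.
Dilution factor = 250.0/17.29 = 14.46, so [stock] = 0.1648 x 14.46 = 2.38 M.

2.38 M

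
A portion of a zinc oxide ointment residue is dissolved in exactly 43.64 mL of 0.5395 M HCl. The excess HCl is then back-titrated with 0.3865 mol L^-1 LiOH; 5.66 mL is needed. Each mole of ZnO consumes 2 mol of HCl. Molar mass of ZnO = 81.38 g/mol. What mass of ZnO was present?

0.869 g

Total n(HCl) added = 0.5395 x 0.04364 = 0.02354 mol.
n(LiOH) used = 0.3865 x 0.005660 = 0.002188 mol, which equals the excess n(HCl).
So n(HCl) consumed by the sample = 0.02354 - 0.002188 = 0.02136 mol.
n(ZnO) = 0.02136 / 2 = 0.01068 mol.
mass = 0.01068 mol x 81.38 g/mol = 0.869 g.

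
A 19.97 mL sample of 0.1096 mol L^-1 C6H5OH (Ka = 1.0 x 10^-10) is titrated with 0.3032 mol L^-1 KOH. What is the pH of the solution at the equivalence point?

11.45

n(C6H5OH) = 0.1096 x 0.01997 = 0.002189 mol; V(KOH) at equivalence = 0.002189/0.3032 = 0.007219 L.
At equivalence all the acid is converted to C6H5O-; total volume = 0.01997 + 0.007219 = 0.02719 L, so [C6H5O-] = 0.002189/0.02719 = 0.08050 M.
Kb = Kw/Ka = 1.0e-14 / 1.0 x 10^-10 = 0.000100.
[OH^-] = sqrt(Kb x [C6H5O-]) = sqrt(0.000100 x 0.08050) = 0.00284 M.
pOH = 2.55, so pH = 14.00 - 2.55 = 11.45.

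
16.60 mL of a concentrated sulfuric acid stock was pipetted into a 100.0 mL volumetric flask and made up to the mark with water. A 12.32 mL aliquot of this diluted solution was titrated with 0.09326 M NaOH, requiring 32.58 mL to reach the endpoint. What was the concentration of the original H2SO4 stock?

0.743 M

n(NaOH) = 0.09326 x 0.03258 = 0.003038 mol.
n(H2SO4) in the aliquot = 0.003038 x 1/2 = 0.001519 mol.
[diluted H2SO4] = 0.001519 / 0.01232 = 0.1233 M.
Dilution factor = 100.0/16.60 = 6.024, so [stock] = 0.1233 x 6.024 = 0.743 M.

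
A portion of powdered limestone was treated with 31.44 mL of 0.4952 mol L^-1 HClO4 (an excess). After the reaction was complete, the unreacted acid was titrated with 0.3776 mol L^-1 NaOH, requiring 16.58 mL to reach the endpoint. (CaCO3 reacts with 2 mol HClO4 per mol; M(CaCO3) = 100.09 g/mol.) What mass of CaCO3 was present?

Total n(HClO4) added = 0.4952 x 0.03144 = 0.01557 mol.
n(NaOH) used = 0.3776 x 0.01658 = 0.006261 mol, which equals the excess n(HClO4).
So n(HClO4) consumed by the sample = 0.01557 - 0.006261 = 0.009308 mol.
n(CaCO3) = 0.009308 / 2 = 0.004654 mol.
mass = 0.004654 mol x 100.09 g/mol = 0.466 g.

0.466 g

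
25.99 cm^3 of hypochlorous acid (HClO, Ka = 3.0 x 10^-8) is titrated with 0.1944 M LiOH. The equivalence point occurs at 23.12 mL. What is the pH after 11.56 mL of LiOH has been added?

11.56 mL is exactly half the equivalence volume (23.12/2), i.e. the half-equivalence point.
There, n(HA) = n(A^-), so pH = pKa = -log(3.0 x 10^-8) = 7.52.

7.52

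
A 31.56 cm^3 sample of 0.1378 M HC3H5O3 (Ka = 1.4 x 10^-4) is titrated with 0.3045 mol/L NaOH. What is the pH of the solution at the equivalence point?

n(HC3H5O3) = 0.1378 x 0.03156 = 0.004349 mol; V(NaOH) at equivalence = 0.004349/0.3045 = 0.01428 L.
At equivalence all the acid is converted to C3H5O3-; total volume = 0.03156 + 0.01428 = 0.04584 L, so [C3H5O3-] = 0.004349/0.04584 = 0.09487 M.
Kb = Kw/Ka = 1.0e-14 / 1.4 x 10^-4 = 7.14e-11.
[OH^-] = sqrt(Kb x [C3H5O3-]) = sqrt(7.14e-11 x 0.09487) = 2.60e-6 M.
pOH = 5.58, so pH = 14.00 - 5.58 = 8.42.

8.42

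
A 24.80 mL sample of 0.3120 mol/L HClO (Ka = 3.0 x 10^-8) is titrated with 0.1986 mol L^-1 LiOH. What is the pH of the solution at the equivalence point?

n(HClO) = 0.3120 x 0.02480 = 0.007738 mol; V(LiOH) at equivalence = 0.007738/0.1986 = 0.03896 L.
At equivalence all the acid is converted to ClO-; total volume = 0.02480 + 0.03896 = 0.06376 L, so [ClO-] = 0.007738/0.06376 = 0.1214 M.
Kb = Kw/Ka = 1.0e-14 / 3.0 x 10^-8 = 3.33e-7.
[OH^-] = sqrt(Kb x [ClO-]) = sqrt(3.33e-7 x 0.1214) = 0.000201 M.
pOH = 3.70, so pH = 14.00 - 3.70 = 10.30.

10.30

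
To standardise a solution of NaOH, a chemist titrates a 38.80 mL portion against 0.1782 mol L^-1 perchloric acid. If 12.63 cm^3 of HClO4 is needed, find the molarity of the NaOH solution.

n(HClO4) delivered = 0.1782 x 0.01263 = 0.002251 mol.
For a 1:1 reaction, n(NaOH) = 0.002251 mol.
[NaOH] = 0.002251 mol / 0.03880 L = 0.0580 M.

0.0580 M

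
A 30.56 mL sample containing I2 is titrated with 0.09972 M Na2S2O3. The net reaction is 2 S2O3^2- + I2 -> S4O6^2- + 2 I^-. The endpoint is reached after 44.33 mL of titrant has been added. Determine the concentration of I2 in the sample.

0.0723 M

n(Na2S2O3) = 0.09972 x 0.04433 = 0.004421 mol.
From the balanced equation, 2 mol Na2S2O3 reacts with 1 mol I2, so n(I2) = 0.004421 x 1/2 = 0.002210 mol.
[I2] = 0.002210 / 0.03056 L = 0.0723 M.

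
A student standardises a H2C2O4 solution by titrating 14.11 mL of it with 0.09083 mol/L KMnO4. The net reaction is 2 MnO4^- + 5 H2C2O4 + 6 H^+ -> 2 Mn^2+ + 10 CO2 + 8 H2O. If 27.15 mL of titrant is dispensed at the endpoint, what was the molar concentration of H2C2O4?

0.437 M

n(KMnO4) = 0.09083 x 0.02715 = 0.002466 mol.
From the balanced equation, 2 mol KMnO4 reacts with 5 mol H2C2O4, so n(H2C2O4) = 0.002466 x 5/2 = 0.006165 mol.
[H2C2O4] = 0.006165 / 0.01411 L = 0.437 M.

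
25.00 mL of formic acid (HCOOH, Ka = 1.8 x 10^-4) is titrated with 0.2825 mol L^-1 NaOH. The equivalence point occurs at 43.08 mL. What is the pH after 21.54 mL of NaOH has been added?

21.54 mL is exactly half the equivalence volume (43.08/2), i.e. the half-equivalence point.
There, n(HA) = n(A^-), so pH = pKa = -log(1.8 x 10^-4) = 3.74.

3.74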